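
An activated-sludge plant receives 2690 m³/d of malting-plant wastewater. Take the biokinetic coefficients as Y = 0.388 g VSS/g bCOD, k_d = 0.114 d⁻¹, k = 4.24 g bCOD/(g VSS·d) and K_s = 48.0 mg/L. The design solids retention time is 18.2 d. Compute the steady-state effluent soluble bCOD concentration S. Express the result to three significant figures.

S ≈ 5.49 mg/L

Effluent substrate depends only on kinetics and SRT: S = K_s(1 + k_d θ_c) / [θ_c(Yk − k_d) − 1] = 48.0 × (1 + 0.114 × 18.2) / [18.2 × (0.388 × 4.24 − 0.114) − 1] = 147.6 / 26.87 = 5.493 mg/L.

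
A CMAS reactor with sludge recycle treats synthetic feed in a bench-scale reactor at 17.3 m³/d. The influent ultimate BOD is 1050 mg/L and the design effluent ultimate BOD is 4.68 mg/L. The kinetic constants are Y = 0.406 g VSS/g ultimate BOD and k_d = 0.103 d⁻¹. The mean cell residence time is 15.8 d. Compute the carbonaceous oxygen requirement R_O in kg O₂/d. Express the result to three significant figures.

Correct the yield for decay: Y_obs = Y/(1 + k_d θ_c) = 0.406 / (1 + 0.103 × 15.8) = 0.406 / 2.627 = 0.1545.
ΔS = 1050 − 4.68 = 1045 mg/L, so the substrate removal rate is 17.3 × 1045/1000 = 18.08 kg ultimate BOD/d.
P_X = Y_obs·Q·(S₀ − S) = 0.1545 × 18.08 = 2.794 kg VSS/d.
Carbonaceous O₂ demand = substrate oxidised − cell-mass equivalent = 18.08 − 1.42 × 2.794 = 14.12 kg O₂/d.

R_O ≈ 14.1 kg O₂/d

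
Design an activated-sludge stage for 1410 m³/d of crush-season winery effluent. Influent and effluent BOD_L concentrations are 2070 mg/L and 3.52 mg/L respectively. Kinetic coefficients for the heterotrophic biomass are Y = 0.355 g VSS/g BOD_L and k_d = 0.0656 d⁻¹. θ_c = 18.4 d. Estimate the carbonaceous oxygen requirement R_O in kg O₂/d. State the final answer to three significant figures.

The observed yield is Y_obs = Y/(1 + k_d·θ_c) = 0.355 / (1 + 0.0656 × 18.4) = 0.355 / 2.207 = 0.1608 g VSS per g BOD_L removed.
ΔS = 2070 − 3.52 = 2066 mg/L, so the substrate removal rate is 1410 × 2066/1000 = 2914 kg BOD_L/d.
P_X = Y_obs·Q·(S₀ − S) = 0.1608 × 2914 = 468.7 kg VSS/d.
Carbonaceous O₂ demand = substrate oxidised − cell-mass equivalent = 2914 − 1.42 × 468.7 = 2248 kg O₂/d.

R_O ≈ 2250 kg O₂/d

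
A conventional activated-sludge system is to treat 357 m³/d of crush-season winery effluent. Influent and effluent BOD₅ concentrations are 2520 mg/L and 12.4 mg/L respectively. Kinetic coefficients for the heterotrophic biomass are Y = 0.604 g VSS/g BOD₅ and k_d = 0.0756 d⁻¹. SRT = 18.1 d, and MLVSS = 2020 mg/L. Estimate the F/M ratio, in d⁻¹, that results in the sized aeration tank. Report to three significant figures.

F/M ≈ 0.218 d⁻¹

Rearranging the biomass balance for a CMAS with decay, V = Y·Q·ΔS·θ_c / [X·(1+k_d θ_c)] = 0.604 × 357 × (2520 − 12.4) × 18.1 / [2020 × (1 + 0.0756 × 18.1)] = 9.79×10^6 / 4784 = 2046 m³.
Food-to-microorganism ratio F/M = Q S₀ / (V X) = 357 × 2520 / (2046 × 2020) = 0.2177 d⁻¹.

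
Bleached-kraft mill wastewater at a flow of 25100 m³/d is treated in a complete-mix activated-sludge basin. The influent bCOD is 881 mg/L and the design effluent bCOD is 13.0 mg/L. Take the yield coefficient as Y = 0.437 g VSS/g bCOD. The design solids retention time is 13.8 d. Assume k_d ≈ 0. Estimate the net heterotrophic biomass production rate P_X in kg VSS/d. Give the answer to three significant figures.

P_X ≈ 9520 kg VSS/d

With endogenous decay neglected, the observed yield equals the true yield: Y_obs = Y = 0.437 g VSS/g bCOD.
ΔS = 881 − 13.0 = 868.0 mg/L, so the substrate removal rate is 25100 × 868.0/1000 = 21787 kg bCOD/d.
P_X = Y_obs · Q(S₀ − S) = 0.4370 × 21787 = 9521 kg VSS/d.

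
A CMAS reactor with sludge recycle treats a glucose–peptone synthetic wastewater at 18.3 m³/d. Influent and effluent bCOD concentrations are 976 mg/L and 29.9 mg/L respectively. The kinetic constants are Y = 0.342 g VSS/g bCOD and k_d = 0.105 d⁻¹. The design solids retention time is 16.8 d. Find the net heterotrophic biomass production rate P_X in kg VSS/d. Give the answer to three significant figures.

P_X ≈ 2.14 kg VSS/d

Y_obs = Y / (1 + k_d θ_c) = 0.342 / (1 + 0.105 × 16.8) = 0.342 / 2.764 = 0.1237.
Substrate removed = Q·(S₀ − S) = 18.3 m³/d × (976 − 29.9) g/m³ = 1.73×10^4 g/d = 17.31 kg/d.
P_X = Y_obs · Q(S₀ − S) = 0.1237 × 17.31 = 2.142 kg VSS/d.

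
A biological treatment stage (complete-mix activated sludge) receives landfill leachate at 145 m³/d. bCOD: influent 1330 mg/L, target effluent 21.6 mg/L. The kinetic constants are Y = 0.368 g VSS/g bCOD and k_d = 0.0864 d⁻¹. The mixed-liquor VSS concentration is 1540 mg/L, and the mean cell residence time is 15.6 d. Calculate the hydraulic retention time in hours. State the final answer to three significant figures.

From the SRT design equation V = Y Q (S₀−S) θ_c / [X (1 + k_d θ_c)] = 0.368 × 145 × (1330 − 21.6) × 15.6 / [1540 × (1 + 0.0864 × 15.6)] = 1.09×10^6 / 3616 = 301.2 m³.
Hydraulic retention time τ = V/Q = 301.2 / 145 = 2.077 d = 49.86 h.

τ ≈ 49.9 h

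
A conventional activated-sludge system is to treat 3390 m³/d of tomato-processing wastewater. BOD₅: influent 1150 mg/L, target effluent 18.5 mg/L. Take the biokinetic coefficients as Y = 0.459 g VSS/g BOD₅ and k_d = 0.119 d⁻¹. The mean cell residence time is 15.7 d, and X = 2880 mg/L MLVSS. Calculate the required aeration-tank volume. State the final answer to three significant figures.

V ≈ 3350 m³

Rearranging the biomass balance for a CMAS with decay, V = Y·Q·ΔS·θ_c / [X·(1+k_d θ_c)] = 0.459 × 3390 × (1150 − 18.5) × 15.7 / [2880 × (1 + 0.119 × 15.7)] = 2.76×10^7 / 8261 = 3346 m³.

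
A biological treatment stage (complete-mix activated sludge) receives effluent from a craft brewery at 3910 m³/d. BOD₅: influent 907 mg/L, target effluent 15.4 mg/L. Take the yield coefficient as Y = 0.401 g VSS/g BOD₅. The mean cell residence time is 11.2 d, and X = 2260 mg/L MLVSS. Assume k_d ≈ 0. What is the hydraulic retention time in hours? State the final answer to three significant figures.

Biomass mass balance (decay neglected): V·X = Y·Q·(S₀ − S)·θ_c, so V = 0.401 × 3910 × (907 − 15.4) × 11.2 / 2260 = 6928 m³.
τ = V/Q = 6928/3910 = 1.772 d, or 42.52 h.

τ ≈ 42.5 h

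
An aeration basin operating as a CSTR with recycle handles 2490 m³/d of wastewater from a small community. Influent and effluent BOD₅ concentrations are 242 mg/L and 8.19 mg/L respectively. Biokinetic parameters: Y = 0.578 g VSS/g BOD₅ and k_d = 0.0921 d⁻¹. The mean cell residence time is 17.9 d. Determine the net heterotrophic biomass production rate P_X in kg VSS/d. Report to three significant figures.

Y_obs = Y / (1 + k_d θ_c) = 0.578 / (1 + 0.0921 × 17.9) = 0.578 / 2.649 = 0.2182.
Substrate removed = Q·(S₀ − S) = 2490 m³/d × (242 − 8.19) g/m³ = 5.82×10^5 g/d = 582.2 kg/d.
So the net sludge growth is P_X = 0.2182 × 582.2 = 127.1 kg VSS/d.

P_X ≈ 127 kg VSS/d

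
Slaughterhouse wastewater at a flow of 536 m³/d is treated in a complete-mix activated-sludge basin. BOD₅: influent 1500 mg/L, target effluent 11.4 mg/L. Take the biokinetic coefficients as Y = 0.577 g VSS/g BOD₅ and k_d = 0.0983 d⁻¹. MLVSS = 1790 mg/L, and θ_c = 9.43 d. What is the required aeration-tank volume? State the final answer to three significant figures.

V ≈ 1260 m³

Rearranging the biomass balance for a CMAS with decay, V = Y·Q·ΔS·θ_c / [X·(1+k_d θ_c)] = 0.577 × 536 × (1500 − 11.4) × 9.43 / [1790 × (1 + 0.0983 × 9.43)] = 4.34×10^6 / 3449 = 1259 m³.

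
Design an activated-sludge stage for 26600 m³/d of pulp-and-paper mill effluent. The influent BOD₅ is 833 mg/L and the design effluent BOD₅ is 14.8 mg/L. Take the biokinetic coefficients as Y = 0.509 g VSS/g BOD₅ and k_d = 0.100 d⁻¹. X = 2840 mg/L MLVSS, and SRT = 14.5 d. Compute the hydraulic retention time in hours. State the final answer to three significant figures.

Rearranging the biomass balance for a CMAS with decay, V = Y·Q·ΔS·θ_c / [X·(1+k_d θ_c)] = 0.509 × 26600 × (833 − 14.8) × 14.5 / [2840 × (1 + 0.100 × 14.5)] = 1.61×10^8 / 6958 = 23086 m³.
Hydraulic retention time τ = V/Q = 23086 / 26600 = 0.8679 d = 20.83 h.

τ ≈ 20.8 h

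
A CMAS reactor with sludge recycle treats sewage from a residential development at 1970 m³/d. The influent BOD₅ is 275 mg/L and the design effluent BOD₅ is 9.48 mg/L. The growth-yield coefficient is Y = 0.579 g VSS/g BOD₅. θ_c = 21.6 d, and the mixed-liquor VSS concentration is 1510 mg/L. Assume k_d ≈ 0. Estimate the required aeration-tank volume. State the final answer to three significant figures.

V ≈ 4330 m³

Biomass mass balance (decay neglected): V·X = Y·Q·(S₀ − S)·θ_c, so V = 0.579 × 1970 × (275 − 9.48) × 21.6 / 1510 = 4332 m³.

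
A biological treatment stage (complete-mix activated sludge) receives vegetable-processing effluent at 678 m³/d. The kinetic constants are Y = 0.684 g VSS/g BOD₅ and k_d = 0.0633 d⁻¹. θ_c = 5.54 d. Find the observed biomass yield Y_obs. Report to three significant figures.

The observed yield is Y_obs = Y/(1 + k_d·θ_c) = 0.684 / (1 + 0.0633 × 5.54) = 0.684 / 1.351 = 0.5064 g VSS per g BOD₅ removed.

Y_obs ≈ 0.506 g VSS/g BOD₅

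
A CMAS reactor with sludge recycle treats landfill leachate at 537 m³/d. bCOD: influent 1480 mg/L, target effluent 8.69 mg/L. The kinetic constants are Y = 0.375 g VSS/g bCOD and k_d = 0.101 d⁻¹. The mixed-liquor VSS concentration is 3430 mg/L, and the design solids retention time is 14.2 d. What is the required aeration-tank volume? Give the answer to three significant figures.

Steady-state biomass mass balance: V·X·(1 + k_d·θ_c) = Y·Q·(S₀ − S)·θ_c, so V = 0.375 × 537 × (1480 − 8.69) × 14.2 / [3430 × (1 + 0.101 × 14.2)] = 4.21×10^6 / 8349 = 503.9 m³.

V ≈ 504 m³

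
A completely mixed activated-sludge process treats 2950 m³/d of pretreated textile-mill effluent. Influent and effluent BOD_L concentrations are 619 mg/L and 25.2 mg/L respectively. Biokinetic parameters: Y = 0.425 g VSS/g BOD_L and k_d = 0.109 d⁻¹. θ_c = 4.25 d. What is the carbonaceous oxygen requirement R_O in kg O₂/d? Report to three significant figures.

Y_obs = Y / (1 + k_d θ_c) = 0.425 / (1 + 0.109 × 4.25) = 0.425 / 1.463 = 0.2904.
Mass of BOD_L removed per day: Q(S₀ − S) = 2950 × 593.8 g/m³ = 1752 kg/d.
Biomass synthesised: P_X = Y_obs × 1752 = 508.8 kg VSS/d.
R_O = Q·ΔS − 1.42 P_X = 1752 − 722.5 = 1029 kg O₂/d.

R_O ≈ 1030 kg O₂/d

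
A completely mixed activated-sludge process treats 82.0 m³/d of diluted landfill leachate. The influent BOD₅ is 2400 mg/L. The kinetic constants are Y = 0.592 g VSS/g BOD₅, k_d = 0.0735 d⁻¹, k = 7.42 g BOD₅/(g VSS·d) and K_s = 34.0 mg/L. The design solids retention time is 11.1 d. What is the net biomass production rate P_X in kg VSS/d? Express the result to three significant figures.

From the Monod/SRT balance for a CMAS, S = K_s·(1+k_d θ_c)/[θ_c·(Y k − k_d) − 1] = 34.0 × (1 + 0.0735 × 11.1) / [11.1 × (0.592 × 7.42 − 0.0735) − 1] = 61.74 / 46.94 = 1.315 mg/L.
Observed yield with endogenous decay: Y_obs = Y / (1 + k_d·θ_c) = 0.592 / (1 + 0.0735 × 11.1) = 0.592 / 1.816 = 0.3260 g VSS/g BOD₅.
ΔS = 2400 − 1.32 = 2399 mg/L, so the substrate removal rate is 82.0 × 2399/1000 = 196.7 kg BOD₅/d.
P_X = Y_obs · Q(S₀ − S) = 0.3260 × 196.7 = 64.13 kg VSS/d.

P_X ≈ 64.1 kg VSS/d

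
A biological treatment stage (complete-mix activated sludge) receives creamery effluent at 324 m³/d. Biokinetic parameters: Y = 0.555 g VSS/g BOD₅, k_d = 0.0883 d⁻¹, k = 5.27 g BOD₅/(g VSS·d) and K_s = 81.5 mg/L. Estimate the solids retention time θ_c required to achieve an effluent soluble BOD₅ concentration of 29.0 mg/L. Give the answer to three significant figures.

At the target effluent, Y k S/(K_s+S) = 0.555×5.27×29.0/110.5 = 0.7676 d⁻¹.
1/θ_c = 0.7676 − 0.0883 = 0.6793 d⁻¹, so θ_c = 1.472 d.

θ_c ≈ 1.47 d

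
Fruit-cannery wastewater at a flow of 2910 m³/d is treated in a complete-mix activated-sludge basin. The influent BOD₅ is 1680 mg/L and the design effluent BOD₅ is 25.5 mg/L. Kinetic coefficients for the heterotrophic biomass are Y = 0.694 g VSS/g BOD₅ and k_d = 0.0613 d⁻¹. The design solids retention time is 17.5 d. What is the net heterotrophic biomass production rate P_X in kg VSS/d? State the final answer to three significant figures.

P_X ≈ 1610 kg VSS/d

Y_obs = Y / (1 + k_d θ_c) = 0.694 / (1 + 0.0613 × 17.5) = 0.694 / 2.073 = 0.3348.
Q·(S₀ − S) = 2910 × (1680 − 25.5) × 10⁻³ = 4815 kg/d removed.
So the net sludge growth is P_X = 0.3348 × 4815 = 1612 kg VSS/d.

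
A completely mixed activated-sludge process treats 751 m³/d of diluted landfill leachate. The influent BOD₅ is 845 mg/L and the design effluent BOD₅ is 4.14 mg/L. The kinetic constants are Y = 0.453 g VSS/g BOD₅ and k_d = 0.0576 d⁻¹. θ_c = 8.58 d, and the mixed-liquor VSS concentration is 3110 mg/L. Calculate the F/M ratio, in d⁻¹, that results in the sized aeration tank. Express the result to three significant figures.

From the SRT design equation V = Y Q (S₀−S) θ_c / [X (1 + k_d θ_c)] = 0.453 × 751 × (845 − 4.14) × 8.58 / [3110 × (1 + 0.0576 × 8.58)] = 2.45×10^6 / 4647 = 528.2 m³.
Food-to-microorganism ratio F/M = Q S₀ / (V X) = 751 × 845 / (528.2 × 3110) = 0.3863 d⁻¹.

F/M ≈ 0.386 d⁻¹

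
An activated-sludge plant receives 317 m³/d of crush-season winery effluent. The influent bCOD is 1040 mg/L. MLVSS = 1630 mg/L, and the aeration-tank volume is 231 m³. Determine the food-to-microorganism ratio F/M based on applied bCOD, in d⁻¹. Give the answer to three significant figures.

Food-to-microorganism ratio F/M = Q S₀ / (V X) = 317 × 1040 / (231.0 × 1630) = 0.8756 d⁻¹.

F/M ≈ 0.876 d⁻¹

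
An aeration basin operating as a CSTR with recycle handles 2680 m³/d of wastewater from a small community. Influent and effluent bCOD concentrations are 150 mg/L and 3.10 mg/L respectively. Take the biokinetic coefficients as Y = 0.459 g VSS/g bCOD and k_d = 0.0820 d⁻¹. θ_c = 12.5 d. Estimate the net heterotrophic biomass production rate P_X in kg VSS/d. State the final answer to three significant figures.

P_X ≈ 89.2 kg VSS/d

Observed yield with endogenous decay: Y_obs = Y / (1 + k_d·θ_c) = 0.459 / (1 + 0.0820 × 12.5) = 0.459 / 2.025 = 0.2267 g VSS/g bCOD.
Q·(S₀ − S) = 2680 × (150 − 3.10) × 10⁻³ = 393.7 kg/d removed.
Biomass produced: P_X = Y_obs·Q·ΔS = 0.2267 × 393.7 ≈ 89.24 kg VSS/d.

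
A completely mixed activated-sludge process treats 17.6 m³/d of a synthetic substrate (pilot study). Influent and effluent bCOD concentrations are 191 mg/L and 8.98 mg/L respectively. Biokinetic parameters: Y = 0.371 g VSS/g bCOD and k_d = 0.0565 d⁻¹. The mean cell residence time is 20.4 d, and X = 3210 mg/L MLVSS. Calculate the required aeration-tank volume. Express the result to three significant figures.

Steady-state biomass mass balance: V·X·(1 + k_d·θ_c) = Y·Q·(S₀ − S)·θ_c, so V = 0.371 × 17.6 × (191 − 8.98) × 20.4 / [3210 × (1 + 0.0565 × 20.4)] = 2.42×10^4 / 6910 = 3.509 m³.

V ≈ 3.51 m³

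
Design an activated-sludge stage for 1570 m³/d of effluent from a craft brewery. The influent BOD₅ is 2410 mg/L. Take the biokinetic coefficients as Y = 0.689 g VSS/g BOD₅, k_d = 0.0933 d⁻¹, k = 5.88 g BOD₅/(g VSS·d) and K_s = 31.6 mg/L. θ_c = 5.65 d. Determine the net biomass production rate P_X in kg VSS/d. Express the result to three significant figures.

P_X ≈ 1710 kg VSS/d

For a completely mixed reactor with recycle the Lawrence–McCarty relation gives S = K_s·(1 + k_d·θ_c) / [θ_c·(Y·k − k_d) − 1] = 31.6 × (1 + 0.0933 × 5.65) / [5.65 × (0.689 × 5.88 − 0.0933) − 1] = 48.26 / 21.36 = 2.259 mg/L.
The observed yield is Y_obs = Y/(1 + k_d·θ_c) = 0.689 / (1 + 0.0933 × 5.65) = 0.689 / 1.527 = 0.4512 g VSS per g BOD₅ removed.
Substrate removed = Q·(S₀ − S) = 1570 m³/d × (2410 − 2.26) g/m³ = 3.78×10^6 g/d = 3780 kg/d.
P_X = Y_obs · Q(S₀ − S) = 0.4512 × 3780 = 1705 kg VSS/d.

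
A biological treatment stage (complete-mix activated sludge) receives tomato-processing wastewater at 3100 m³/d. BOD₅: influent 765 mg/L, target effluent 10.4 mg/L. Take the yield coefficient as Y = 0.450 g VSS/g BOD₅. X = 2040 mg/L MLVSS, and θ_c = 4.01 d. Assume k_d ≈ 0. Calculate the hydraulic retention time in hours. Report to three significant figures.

τ ≈ 16.0 h

V·X = Y·Q·ΔS·θ_c gives V = 0.450 × 3100 × (765 − 10.4) × 4.01 / 2040 = 2069 m³.
HRT = V/Q = 2069 m³ / 3100 m³·d⁻¹ = 0.6675 d × 24 = 16.02 h.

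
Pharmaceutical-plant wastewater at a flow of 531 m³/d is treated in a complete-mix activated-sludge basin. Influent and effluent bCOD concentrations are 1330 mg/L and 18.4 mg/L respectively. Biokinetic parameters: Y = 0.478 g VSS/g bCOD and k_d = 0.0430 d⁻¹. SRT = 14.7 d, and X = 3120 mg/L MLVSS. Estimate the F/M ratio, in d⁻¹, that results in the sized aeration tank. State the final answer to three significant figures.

F/M ≈ 0.236 d⁻¹

Rearranging the biomass balance for a CMAS with decay, V = Y·Q·ΔS·θ_c / [X·(1+k_d θ_c)] = 0.478 × 531 × (1330 − 18.4) × 14.7 / [3120 × (1 + 0.0430 × 14.7)] = 4.89×10^6 / 5092 = 961.0 m³.
Food-to-microorganism ratio F/M = Q S₀ / (V X) = 531 × 1330 / (961.0 × 3120) = 0.2355 d⁻¹.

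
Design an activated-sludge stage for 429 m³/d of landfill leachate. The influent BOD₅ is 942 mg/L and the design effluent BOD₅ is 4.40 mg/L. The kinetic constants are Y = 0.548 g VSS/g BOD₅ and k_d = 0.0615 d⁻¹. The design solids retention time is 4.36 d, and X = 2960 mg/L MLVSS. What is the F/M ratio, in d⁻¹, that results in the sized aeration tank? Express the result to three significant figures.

From the SRT design equation V = Y Q (S₀−S) θ_c / [X (1 + k_d θ_c)] = 0.548 × 429 × (942 − 4.40) × 4.36 / [2960 × (1 + 0.0615 × 4.36)] = 9.61×10^5 / 3754 = 256.0 m³.
F/M = Q·S₀ / (V·X) = 429 × 942 / (256.0 × 2960) = 0.5333 g BOD₅·(g VSS·d)⁻¹.

F/M ≈ 0.533 d⁻¹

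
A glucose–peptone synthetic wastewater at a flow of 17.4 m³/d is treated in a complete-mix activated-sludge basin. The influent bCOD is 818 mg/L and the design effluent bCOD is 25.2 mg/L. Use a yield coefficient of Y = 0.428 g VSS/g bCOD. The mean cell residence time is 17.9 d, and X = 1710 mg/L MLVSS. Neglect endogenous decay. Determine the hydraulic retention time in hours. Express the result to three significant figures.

V·X = Y·Q·ΔS·θ_c gives V = 0.428 × 17.4 × (818 − 25.2) × 17.9 / 1710 = 61.80 m³.
τ = V/Q = 61.80/17.4 = 3.552 d, or 85.25 h.

τ ≈ 85.2 h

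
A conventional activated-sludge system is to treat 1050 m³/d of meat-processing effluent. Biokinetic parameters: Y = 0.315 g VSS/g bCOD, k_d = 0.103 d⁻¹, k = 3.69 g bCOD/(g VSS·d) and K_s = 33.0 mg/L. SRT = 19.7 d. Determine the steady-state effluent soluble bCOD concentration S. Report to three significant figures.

For a completely mixed reactor with recycle the Lawrence–McCarty relation gives S = K_s·(1 + k_d·θ_c) / [θ_c·(Y·k − k_d) − 1] = 33.0 × (1 + 0.103 × 19.7) / [19.7 × (0.315 × 3.69 − 0.103) − 1] = 99.96 / 19.87 = 5.031 mg/L.

S ≈ 5.03 mg/L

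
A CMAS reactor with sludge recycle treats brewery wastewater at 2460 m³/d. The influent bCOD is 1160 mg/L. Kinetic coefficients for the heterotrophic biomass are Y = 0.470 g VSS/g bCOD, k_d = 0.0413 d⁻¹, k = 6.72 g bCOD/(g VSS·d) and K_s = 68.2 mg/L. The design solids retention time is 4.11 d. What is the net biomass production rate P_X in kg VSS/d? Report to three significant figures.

For a completely mixed reactor with recycle the Lawrence–McCarty relation gives S = K_s·(1 + k_d·θ_c) / [θ_c·(Y·k − k_d) − 1] = 68.2 × (1 + 0.0413 × 4.11) / [4.11 × (0.470 × 6.72 − 0.0413) − 1] = 79.78 / 11.81 = 6.754 mg/L.
The observed yield is Y_obs = Y/(1 + k_d·θ_c) = 0.470 / (1 + 0.0413 × 4.11) = 0.470 / 1.170 = 0.4018 g VSS per g bCOD removed.
Substrate removed = Q·(S₀ − S) = 2460 m³/d × (1160 − 6.75) g/m³ = 2.84×10^6 g/d = 2837 kg/d.
Biomass produced: P_X = Y_obs·Q·ΔS = 0.4018 × 2837 ≈ 1140 kg VSS/d.

P_X ≈ 1140 kg VSS/d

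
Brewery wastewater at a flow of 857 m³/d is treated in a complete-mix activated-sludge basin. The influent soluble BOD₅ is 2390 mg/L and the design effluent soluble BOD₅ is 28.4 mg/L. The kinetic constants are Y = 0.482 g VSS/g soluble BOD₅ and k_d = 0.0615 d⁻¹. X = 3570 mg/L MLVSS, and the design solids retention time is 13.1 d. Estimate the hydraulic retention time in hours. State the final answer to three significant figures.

τ ≈ 55.5 h

From the SRT design equation V = Y Q (S₀−S) θ_c / [X (1 + k_d θ_c)] = 0.482 × 857 × (2390 − 28.4) × 13.1 / [3570 × (1 + 0.0615 × 13.1)] = 1.28×10^7 / 6446 = 1982 m³.
HRT = V/Q = 1982 m³ / 857 m³·d⁻¹ = 2.313 d × 24 = 55.52 h.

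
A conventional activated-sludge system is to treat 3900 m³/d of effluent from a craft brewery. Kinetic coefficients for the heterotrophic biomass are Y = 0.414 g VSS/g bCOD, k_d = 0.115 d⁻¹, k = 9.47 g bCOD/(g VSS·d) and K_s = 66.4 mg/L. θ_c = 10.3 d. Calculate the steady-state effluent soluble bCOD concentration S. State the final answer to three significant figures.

S ≈ 3.80 mg/L

From the Monod/SRT balance for a CMAS, S = K_s·(1+k_d θ_c)/[θ_c·(Y k − k_d) − 1] = 66.4 × (1 + 0.115 × 10.3) / [10.3 × (0.414 × 9.47 − 0.115) − 1] = 145.1 / 38.20 = 3.797 mg/L.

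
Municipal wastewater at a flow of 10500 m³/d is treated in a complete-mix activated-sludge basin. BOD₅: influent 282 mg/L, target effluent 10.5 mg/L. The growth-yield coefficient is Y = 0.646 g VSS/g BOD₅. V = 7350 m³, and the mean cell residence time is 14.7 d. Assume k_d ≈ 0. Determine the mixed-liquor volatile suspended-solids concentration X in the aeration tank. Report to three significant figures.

Without decay, X = Y Q (S₀−S) θ_c / V = 0.646 × 10500 × (282 − 10.5) × 14.7 / 7350 = 3683 mg/L.

X ≈ 3680 mg/L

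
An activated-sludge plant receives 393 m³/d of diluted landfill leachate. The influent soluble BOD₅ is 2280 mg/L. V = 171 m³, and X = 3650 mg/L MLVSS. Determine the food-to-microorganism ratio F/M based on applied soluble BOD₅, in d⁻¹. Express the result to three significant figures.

F/M = applied load / biomass = Q·S₀/(V·X) = 393 × 2280 / (171.0 × 3650) = 1.436 d⁻¹.

F/M ≈ 1.44 d⁻¹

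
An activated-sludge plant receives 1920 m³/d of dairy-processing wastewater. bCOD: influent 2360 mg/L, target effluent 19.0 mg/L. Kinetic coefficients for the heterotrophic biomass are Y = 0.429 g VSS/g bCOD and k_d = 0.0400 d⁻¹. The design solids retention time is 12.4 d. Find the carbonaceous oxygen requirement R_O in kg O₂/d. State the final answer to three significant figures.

R_O ≈ 2660 kg O₂/d

Correct the yield for decay: Y_obs = Y/(1 + k_d θ_c) = 0.429 / (1 + 0.0400 × 12.4) = 0.429 / 1.496 = 0.2868.
ΔS = 2360 − 19.0 = 2341 mg/L, so the substrate removal rate is 1920 × 2341/1000 = 4495 kg bCOD/d.
Biomass synthesised: P_X = Y_obs × 4495 = 1289 kg VSS/d.
Carbonaceous O₂ demand = substrate oxidised − cell-mass equivalent = 4495 − 1.42 × 1289 = 2664 kg O₂/d.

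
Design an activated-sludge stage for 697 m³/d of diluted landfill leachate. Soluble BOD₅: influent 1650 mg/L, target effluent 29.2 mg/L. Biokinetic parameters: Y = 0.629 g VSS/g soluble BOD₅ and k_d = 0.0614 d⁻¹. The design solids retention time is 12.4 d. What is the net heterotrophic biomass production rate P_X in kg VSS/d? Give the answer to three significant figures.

The observed yield is Y_obs = Y/(1 + k_d·θ_c) = 0.629 / (1 + 0.0614 × 12.4) = 0.629 / 1.761 = 0.3571 g VSS per g soluble BOD₅ removed.
Q·(S₀ − S) = 697 × (1650 − 29.2) × 10⁻³ = 1130 kg/d removed.
Biomass produced: P_X = Y_obs·Q·ΔS = 0.3571 × 1130 ≈ 403.4 kg VSS/d.

P_X ≈ 403 kg VSS/d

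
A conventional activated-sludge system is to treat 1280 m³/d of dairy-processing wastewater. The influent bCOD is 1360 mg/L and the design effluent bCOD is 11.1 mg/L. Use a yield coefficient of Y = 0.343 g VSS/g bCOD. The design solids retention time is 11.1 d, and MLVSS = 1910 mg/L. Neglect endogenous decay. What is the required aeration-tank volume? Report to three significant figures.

V·X = Y·Q·ΔS·θ_c gives V = 0.343 × 1280 × (1360 − 11.1) × 11.1 / 1910 = 3442 m³.

V ≈ 3440 m³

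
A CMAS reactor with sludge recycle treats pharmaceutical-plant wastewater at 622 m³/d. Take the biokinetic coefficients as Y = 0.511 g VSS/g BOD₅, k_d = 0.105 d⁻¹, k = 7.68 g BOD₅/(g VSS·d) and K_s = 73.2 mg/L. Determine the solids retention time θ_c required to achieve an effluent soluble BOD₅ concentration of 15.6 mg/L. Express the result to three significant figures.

θ_c ≈ 1.71 d

At the target effluent, Y k S/(K_s+S) = 0.511×7.68×15.6/88.80 = 0.6894 d⁻¹.
Then 1/θ_c = μ − k_d = 0.6894 − 0.105 = 0.5844 d⁻¹, giving θ_c = 1.711 d.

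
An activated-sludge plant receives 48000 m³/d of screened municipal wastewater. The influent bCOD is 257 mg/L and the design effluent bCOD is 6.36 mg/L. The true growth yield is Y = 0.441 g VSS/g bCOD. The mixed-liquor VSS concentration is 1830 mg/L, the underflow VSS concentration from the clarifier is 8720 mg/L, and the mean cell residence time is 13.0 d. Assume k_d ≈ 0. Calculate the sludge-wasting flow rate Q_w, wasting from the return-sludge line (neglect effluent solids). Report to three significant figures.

Q_w ≈ 608 m³/d

With k_d = 0 the design equation reduces to V = Y Q (S₀−S) θ_c / X = 0.441 × 48000 × (257 − 6.36) × 13.0 / 1830 = 37690 m³.
Wasting from the return line (neglecting effluent solids): Q_w = V·X / (θ_c·X_r) = 37690 × 1830 / (13.0 × 8720) = 608.4 m³/d.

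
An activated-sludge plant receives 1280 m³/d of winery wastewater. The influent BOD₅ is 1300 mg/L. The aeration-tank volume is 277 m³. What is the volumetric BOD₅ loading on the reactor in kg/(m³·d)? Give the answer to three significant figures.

L_v ≈ 6.01 kg BOD₅/(m³·d)

L_v = Q S₀ / V = 1280 × 1300 × 10⁻³ / 277.0 = 6.007 kg/(m³·d).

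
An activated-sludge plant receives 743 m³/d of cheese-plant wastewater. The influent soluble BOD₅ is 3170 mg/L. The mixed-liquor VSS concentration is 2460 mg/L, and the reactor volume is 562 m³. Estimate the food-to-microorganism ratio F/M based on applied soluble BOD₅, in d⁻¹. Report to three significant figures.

F/M ≈ 1.70 d⁻¹

F/M = Q·S₀ / (V·X) = 743 × 3170 / (562.0 × 2460) = 1.704 g soluble BOD₅·(g VSS·d)⁻¹.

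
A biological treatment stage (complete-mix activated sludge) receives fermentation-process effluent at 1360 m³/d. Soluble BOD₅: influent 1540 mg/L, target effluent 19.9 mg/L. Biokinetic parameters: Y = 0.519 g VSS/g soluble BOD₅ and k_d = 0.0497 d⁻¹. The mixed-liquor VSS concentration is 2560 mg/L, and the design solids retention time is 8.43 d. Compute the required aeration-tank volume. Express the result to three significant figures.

V ≈ 2490 m³

Rearranging the biomass balance for a CMAS with decay, V = Y·Q·ΔS·θ_c / [X·(1+k_d θ_c)] = 0.519 × 1360 × (1540 − 19.9) × 8.43 / [2560 × (1 + 0.0497 × 8.43)] = 9.04×10^6 / 3633 = 2490 m³.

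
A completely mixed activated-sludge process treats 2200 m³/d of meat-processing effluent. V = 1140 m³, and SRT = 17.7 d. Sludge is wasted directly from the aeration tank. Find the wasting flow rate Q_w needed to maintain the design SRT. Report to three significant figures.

Q_w ≈ 64.4 m³/d

For wasting at MLVSS concentration, Q_w = V/θ_c = 1140/17.7 = 64.41 m³/d.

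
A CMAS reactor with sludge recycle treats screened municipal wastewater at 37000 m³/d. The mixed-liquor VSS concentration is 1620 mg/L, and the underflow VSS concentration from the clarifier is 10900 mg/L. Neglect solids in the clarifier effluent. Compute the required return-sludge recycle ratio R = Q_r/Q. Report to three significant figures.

Solids balance on the clarifier gives (1+R)X = R·X_r, so R = X/(X_r − X) = 1620 / (10900 − 1620) = 0.1746.

R ≈ 0.175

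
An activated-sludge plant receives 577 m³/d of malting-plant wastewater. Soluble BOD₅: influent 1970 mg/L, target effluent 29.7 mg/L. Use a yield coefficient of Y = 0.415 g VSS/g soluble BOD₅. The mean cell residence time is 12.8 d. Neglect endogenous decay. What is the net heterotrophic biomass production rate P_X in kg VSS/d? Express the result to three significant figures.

P_X ≈ 465 kg VSS/d

Since k_d ≈ 0, Y_obs = Y = 0.415 g VSS/g soluble BOD₅.
Substrate removed = Q·(S₀ − S) = 577 m³/d × (1970 − 29.7) g/m³ = 1.12×10^6 g/d = 1120 kg/d.
Net biomass production P_X = Y_obs × Q·(S₀ − S) = 0.4150 × 1120 = 464.6 kg VSS/d.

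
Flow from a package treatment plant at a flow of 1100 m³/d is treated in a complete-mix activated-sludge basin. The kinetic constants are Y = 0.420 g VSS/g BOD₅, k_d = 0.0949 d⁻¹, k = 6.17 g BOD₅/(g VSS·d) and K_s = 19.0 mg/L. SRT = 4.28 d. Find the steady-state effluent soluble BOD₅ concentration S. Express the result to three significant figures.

S ≈ 2.76 mg/L

From the Monod/SRT balance for a CMAS, S = K_s·(1+k_d θ_c)/[θ_c·(Y k − k_d) − 1] = 19.0 × (1 + 0.0949 × 4.28) / [4.28 × (0.420 × 6.17 − 0.0949) − 1] = 26.72 / 9.685 = 2.759 mg/L.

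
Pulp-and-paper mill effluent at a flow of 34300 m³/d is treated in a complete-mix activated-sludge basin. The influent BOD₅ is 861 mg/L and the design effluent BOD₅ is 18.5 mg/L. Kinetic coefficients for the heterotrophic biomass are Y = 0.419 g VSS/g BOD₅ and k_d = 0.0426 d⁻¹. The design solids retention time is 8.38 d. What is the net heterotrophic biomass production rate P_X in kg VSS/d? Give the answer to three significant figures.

The observed yield is Y_obs = Y/(1 + k_d·θ_c) = 0.419 / (1 + 0.0426 × 8.38) = 0.419 / 1.357 = 0.3088 g VSS per g BOD₅ removed.
Mass of BOD₅ removed per day: Q(S₀ − S) = 34300 × 842.5 g/m³ = 28898 kg/d.
Net biomass production P_X = Y_obs × Q·(S₀ − S) = 0.3088 × 28898 = 8923 kg VSS/d.

P_X ≈ 8920 kg VSS/d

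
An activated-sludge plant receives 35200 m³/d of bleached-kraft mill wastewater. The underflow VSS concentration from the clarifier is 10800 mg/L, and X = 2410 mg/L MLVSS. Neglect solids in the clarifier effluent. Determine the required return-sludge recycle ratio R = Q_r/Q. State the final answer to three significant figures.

Mass balance around the secondary clarifier (neglecting effluent solids): R = X / (X_r − X) = 2410 / (10800 − 2410) = 0.2872.

R ≈ 0.287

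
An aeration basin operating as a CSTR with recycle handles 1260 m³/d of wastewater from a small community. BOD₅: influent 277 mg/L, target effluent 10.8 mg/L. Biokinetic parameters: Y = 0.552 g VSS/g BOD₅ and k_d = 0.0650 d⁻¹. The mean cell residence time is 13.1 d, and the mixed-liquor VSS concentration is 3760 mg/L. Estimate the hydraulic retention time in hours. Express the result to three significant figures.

τ ≈ 6.64 h

From the SRT design equation V = Y Q (S₀−S) θ_c / [X (1 + k_d θ_c)] = 0.552 × 1260 × (277 − 10.8) × 13.1 / [3760 × (1 + 0.0650 × 13.1)] = 2.43×10^6 / 6962 = 348.4 m³.
Hydraulic retention time τ = V/Q = 348.4 / 1260 = 0.2765 d = 6.636 h.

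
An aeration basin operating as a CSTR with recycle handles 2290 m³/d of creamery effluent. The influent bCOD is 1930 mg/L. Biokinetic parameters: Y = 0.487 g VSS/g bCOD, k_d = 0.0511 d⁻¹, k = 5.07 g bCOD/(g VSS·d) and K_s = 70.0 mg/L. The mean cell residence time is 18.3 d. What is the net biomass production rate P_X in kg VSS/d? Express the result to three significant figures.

Effluent substrate depends only on kinetics and SRT: S = K_s(1 + k_d θ_c) / [θ_c(Yk − k_d) − 1] = 70.0 × (1 + 0.0511 × 18.3) / [18.3 × (0.487 × 5.07 − 0.0511) − 1] = 135.5 / 43.25 = 3.132 mg/L.
Y_obs = Y / (1 + k_d θ_c) = 0.487 / (1 + 0.0511 × 18.3) = 0.487 / 1.935 = 0.2517.
Mass of bCOD removed per day: Q(S₀ − S) = 2290 × 1927 g/m³ = 4413 kg/d.
P_X = Y_obs · Q(S₀ − S) = 0.2517 × 4413 = 1110 kg VSS/d.

P_X ≈ 1110 kg VSS/d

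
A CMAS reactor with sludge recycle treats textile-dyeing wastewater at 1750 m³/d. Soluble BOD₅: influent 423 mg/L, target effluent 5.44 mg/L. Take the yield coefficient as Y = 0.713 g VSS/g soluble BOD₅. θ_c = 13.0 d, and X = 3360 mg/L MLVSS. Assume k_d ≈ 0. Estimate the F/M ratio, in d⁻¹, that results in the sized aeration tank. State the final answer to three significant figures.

F/M ≈ 0.109 d⁻¹

Biomass mass balance (decay neglected): V·X = Y·Q·(S₀ − S)·θ_c, so V = 0.713 × 1750 × (423 − 5.44) × 13.0 / 3360 = 2016 m³.
F/M = applied load / biomass = Q·S₀/(V·X) = 1750 × 423 / (2016 × 3360) = 0.1093 d⁻¹.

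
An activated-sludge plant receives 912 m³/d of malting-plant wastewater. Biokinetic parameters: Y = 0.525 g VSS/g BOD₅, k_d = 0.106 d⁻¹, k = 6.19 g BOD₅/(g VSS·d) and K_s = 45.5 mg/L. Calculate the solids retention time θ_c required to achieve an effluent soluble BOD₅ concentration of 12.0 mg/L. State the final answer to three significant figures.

θ_c ≈ 1.75 d

Specific growth rate at S = 12.0 mg/L: μ = YkS/(K_s+S) = 0.525·6.19·12.0/(45.5+12.0) = 0.6782 d⁻¹.
1/θ_c = 0.6782 − 0.106 = 0.5722 d⁻¹, so θ_c = 1.748 d.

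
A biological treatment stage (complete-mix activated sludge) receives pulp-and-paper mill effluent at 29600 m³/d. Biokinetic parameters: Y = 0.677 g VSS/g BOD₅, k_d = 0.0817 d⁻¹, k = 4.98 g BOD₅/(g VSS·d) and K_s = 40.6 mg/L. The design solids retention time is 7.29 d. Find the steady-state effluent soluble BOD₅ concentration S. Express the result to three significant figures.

For a completely mixed reactor with recycle the Lawrence–McCarty relation gives S = K_s·(1 + k_d·θ_c) / [θ_c·(Y·k − k_d) − 1] = 40.6 × (1 + 0.0817 × 7.29) / [7.29 × (0.677 × 4.98 − 0.0817) − 1] = 64.78 / 22.98 = 2.819 mg/L.

S ≈ 2.82 mg/L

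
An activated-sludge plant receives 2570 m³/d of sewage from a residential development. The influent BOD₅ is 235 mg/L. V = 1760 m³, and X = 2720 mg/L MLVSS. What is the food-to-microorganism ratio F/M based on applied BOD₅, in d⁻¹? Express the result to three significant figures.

F/M ≈ 0.126 d⁻¹

F/M = Q·S₀ / (V·X) = 2570 × 235 / (1760 × 2720) = 0.1262 g BOD₅·(g VSS·d)⁻¹.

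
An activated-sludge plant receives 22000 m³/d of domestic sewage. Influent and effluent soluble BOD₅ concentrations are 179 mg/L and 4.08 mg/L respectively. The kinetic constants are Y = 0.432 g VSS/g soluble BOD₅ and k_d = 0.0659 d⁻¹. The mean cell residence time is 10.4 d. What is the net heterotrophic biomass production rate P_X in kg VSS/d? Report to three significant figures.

Y_obs = Y / (1 + k_d θ_c) = 0.432 / (1 + 0.0659 × 10.4) = 0.432 / 1.685 = 0.2563.
Substrate removed = Q·(S₀ − S) = 22000 m³/d × (179 − 4.08) g/m³ = 3.85×10^6 g/d = 3848 kg/d.
So the net sludge growth is P_X = 0.2563 × 3848 = 986.4 kg VSS/d.

P_X ≈ 986 kg VSS/d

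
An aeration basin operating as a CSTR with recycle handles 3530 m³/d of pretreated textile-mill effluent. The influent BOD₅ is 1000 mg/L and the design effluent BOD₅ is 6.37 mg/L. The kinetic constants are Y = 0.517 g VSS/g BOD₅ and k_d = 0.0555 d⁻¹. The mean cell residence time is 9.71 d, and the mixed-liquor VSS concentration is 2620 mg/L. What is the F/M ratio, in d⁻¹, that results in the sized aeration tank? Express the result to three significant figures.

F/M ≈ 0.309 d⁻¹

From the SRT design equation V = Y Q (S₀−S) θ_c / [X (1 + k_d θ_c)] = 0.517 × 3530 × (1000 − 6.37) × 9.71 / [2620 × (1 + 0.0555 × 9.71)] = 1.76×10^7 / 4032 = 4367 m³.
F/M = applied load / biomass = Q·S₀/(V·X) = 3530 × 1000 / (4367 × 2620) = 0.3085 d⁻¹.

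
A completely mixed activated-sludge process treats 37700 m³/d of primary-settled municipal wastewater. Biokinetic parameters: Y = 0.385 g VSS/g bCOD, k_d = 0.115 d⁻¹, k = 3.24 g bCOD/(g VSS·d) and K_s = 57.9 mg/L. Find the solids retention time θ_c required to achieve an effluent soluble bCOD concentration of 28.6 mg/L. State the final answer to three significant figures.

θ_c ≈ 3.36 d

From 1/θ_c = Y·k·S/(K_s + S) − k_d: Y·k·S/(K_s+S) = 0.385 × 3.24 × 28.6 / (57.9 + 28.6) = 0.4124 d⁻¹.
θ_c = 1/(μ − k_d) = 1/(0.4124 − 0.115) = 1/0.2974 = 3.362 d.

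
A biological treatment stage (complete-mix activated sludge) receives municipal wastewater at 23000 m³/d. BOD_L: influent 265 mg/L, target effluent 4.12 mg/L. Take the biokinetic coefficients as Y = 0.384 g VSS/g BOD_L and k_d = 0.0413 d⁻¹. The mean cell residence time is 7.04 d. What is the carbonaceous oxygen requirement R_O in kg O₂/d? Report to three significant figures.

Observed yield with endogenous decay: Y_obs = Y / (1 + k_d·θ_c) = 0.384 / (1 + 0.0413 × 7.04) = 0.384 / 1.291 = 0.2975 g VSS/g BOD_L.
Substrate removed = Q·(S₀ − S) = 23000 m³/d × (265 − 4.12) g/m³ = 6×10^6 g/d = 6000 kg/d.
Net sludge production P_X = 0.2975 × 6000 = 1785 kg VSS/d.
R_O = Q·ΔS − 1.42 P_X = 6000 − 2535 = 3465 kg O₂/d.

R_O ≈ 3470 kg O₂/d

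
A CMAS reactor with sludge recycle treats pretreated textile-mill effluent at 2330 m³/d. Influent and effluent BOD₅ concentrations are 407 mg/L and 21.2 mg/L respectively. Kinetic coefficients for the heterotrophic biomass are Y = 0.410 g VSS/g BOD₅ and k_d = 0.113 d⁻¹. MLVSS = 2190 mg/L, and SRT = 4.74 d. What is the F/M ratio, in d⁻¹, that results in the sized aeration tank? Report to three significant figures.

From the SRT design equation V = Y Q (S₀−S) θ_c / [X (1 + k_d θ_c)] = 0.410 × 2330 × (407 − 21.2) × 4.74 / [2190 × (1 + 0.113 × 4.74)] = 1.75×10^6 / 3363 = 519.5 m³.
F/M = applied load / biomass = Q·S₀/(V·X) = 2330 × 407 / (519.5 × 2190) = 0.8336 d⁻¹.

F/M ≈ 0.834 d⁻¹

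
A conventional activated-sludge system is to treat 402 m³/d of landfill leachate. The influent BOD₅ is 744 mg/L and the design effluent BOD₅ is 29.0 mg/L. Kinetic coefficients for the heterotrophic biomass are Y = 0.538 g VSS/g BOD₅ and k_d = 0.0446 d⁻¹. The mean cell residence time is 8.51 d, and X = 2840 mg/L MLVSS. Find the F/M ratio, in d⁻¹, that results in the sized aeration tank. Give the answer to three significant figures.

Steady-state biomass mass balance: V·X·(1 + k_d·θ_c) = Y·Q·(S₀ − S)·θ_c, so V = 0.538 × 402 × (744 − 29.0) × 8.51 / [2840 × (1 + 0.0446 × 8.51)] = 1.32×10^6 / 3918 = 335.9 m³.
F/M = Q·S₀ / (V·X) = 402 × 744 / (335.9 × 2840) = 0.3135 g BOD₅·(g VSS·d)⁻¹.

F/M ≈ 0.314 d⁻¹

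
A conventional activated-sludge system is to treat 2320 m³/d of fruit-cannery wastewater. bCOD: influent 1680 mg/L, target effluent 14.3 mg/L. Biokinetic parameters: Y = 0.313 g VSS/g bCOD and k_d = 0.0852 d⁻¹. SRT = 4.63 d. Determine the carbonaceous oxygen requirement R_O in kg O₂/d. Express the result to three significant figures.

R_O ≈ 2630 kg O₂/d

Observed yield with endogenous decay: Y_obs = Y / (1 + k_d·θ_c) = 0.313 / (1 + 0.0852 × 4.63) = 0.313 / 1.394 = 0.2245 g VSS/g bCOD.
Q·(S₀ − S) = 2320 × (1680 − 14.3) × 10⁻³ = 3864 kg/d removed.
Biomass synthesised: P_X = Y_obs × 3864 = 867.4 kg VSS/d.
Carbonaceous O₂ demand = substrate oxidised − cell-mass equivalent = 3864 − 1.42 × 867.4 = 2633 kg O₂/d.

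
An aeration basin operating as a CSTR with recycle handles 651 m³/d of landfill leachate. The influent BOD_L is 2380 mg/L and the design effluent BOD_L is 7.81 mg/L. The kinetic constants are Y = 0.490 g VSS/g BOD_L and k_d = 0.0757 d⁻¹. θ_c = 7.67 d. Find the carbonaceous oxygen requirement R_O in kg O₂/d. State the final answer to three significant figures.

R_O ≈ 864 kg O₂/d

Observed yield with endogenous decay: Y_obs = Y / (1 + k_d·θ_c) = 0.490 / (1 + 0.0757 × 7.67) = 0.490 / 1.581 = 0.3100 g VSS/g BOD_L.
Q·(S₀ − S) = 651 × (2380 − 7.81) × 10⁻³ = 1544 kg/d removed.
P_X = Y_obs·Q·(S₀ − S) = 0.3100 × 1544 = 478.7 kg VSS/d.
R_O = Q·ΔS − 1.42 P_X = 1544 − 679.8 = 864.5 kg O₂/d.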